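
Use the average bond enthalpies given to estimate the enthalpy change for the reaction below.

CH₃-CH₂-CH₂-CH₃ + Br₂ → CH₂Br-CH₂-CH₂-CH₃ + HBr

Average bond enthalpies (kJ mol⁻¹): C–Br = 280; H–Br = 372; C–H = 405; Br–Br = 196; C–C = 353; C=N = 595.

Bonds broken (reactants):
  Br–Br: 1 × 196 = 196
  C–C: 3 × 353 = 1059
  C–H: 10 × 405 = 4050
  Σ(broken) = 5305 kJ
Bonds formed (products):
  C–Br: 1 × 280 = 280
  C–C: 3 × 353 = 1059
  C–H: 9 × 405 = 3645
  H–Br: 1 × 372 = 372
  Σ(formed) = 5356 kJ
ΔH = Σ(broken) − Σ(formed) = 5305 − 5356 = −51 kJ

ΔH ≈ −51 kJ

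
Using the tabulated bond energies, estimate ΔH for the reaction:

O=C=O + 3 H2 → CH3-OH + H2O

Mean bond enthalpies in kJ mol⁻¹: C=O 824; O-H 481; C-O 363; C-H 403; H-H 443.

Bonds broken (reactants):
  C=O: 2 × 824 = 1648
  H-H: 3 × 443 = 1329
  Σ(broken) = 2977 kJ
Bonds formed (products):
  C-H: 3 × 403 = 1209
  C-O: 1 × 363 = 363
  O-H: 3 × 481 = 1443
  Σ(formed) = 3015 kJ
ΔH = Σ(broken) − Σ(formed) = 2977 − 3015 = −38 kJ

ΔH ≈ −38 kJ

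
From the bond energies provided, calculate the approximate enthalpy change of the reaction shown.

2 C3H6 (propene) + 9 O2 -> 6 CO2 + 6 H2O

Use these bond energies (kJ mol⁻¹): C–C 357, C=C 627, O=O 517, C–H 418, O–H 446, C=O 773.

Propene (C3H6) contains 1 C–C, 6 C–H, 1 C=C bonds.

Bonds broken (reactants):
  C–C: 2 × 357 = 714
  C–H: 12 × 418 = 5016
  C=C: 2 × 627 = 1254
  O=O: 9 × 517 = 4653
  Σ(broken) = 11637 kJ
Bonds formed (products):
  C=O: 12 × 773 = 9276
  O–H: 12 × 446 = 5352
  Σ(formed) = 14628 kJ
ΔH = Σ(broken) − Σ(formed) = 11637 − 14628 = −2991 kJ

ΔH ≈ −2991 kJ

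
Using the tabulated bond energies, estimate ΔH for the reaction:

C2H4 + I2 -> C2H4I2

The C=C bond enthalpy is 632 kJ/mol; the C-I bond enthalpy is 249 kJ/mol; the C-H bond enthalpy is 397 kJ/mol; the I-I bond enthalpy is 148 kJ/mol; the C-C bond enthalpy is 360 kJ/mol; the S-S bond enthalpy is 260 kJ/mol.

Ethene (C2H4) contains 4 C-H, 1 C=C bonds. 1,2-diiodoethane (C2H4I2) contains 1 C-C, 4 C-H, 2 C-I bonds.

ΔH ≈ −78 kJ

Bonds broken (reactants):
  C-H: 4 × 397 = 1588
  C=C: 1 × 632 = 632
  I-I: 1 × 148 = 148
  Σ(broken) = 2368 kJ
Bonds formed (products):
  C-C: 1 × 360 = 360
  C-H: 4 × 397 = 1588
  C-I: 2 × 249 = 498
  Σ(formed) = 2446 kJ
ΔH = Σ(broken) − Σ(formed) = 2368 − 2446 = −78 kJ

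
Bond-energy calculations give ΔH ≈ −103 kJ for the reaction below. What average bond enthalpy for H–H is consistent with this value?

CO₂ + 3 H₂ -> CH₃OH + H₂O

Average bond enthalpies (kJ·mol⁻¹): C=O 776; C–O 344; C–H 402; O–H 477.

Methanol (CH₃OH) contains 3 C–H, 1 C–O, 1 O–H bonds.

D(H–H) ≈ 442 kJ/mol

Let D be the H–H bond energy.
Σ(broken) = 2×776 + 3×D = 1552 + 3D
Σ(formed) = 3×402 + 1×344 + 3×477 = 2981
ΔH = Σ(broken) − Σ(formed) = (1552 + 3D) − (2981) = −1429 + 3D
Setting this equal to −103 kJ gives 3D = 1326, so D = 442 kJ/mol.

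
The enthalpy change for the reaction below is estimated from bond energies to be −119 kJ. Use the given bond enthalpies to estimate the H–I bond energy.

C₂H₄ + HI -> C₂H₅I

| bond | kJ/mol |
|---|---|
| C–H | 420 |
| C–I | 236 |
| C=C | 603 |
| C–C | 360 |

Let D be the H–I bond energy.
Σ(broken) = 4×420 + 1×603 + 1×D = 2283 + D
Σ(formed) = 1×360 + 5×420 + 1×236 = 2696
ΔH = Σ(broken) − Σ(formed) = (2283 + D) − (2696) = −413 + D
Setting this equal to −119 kJ gives D = 294 kJ/mol.

D(H–I) ≈ 294 kJ/mol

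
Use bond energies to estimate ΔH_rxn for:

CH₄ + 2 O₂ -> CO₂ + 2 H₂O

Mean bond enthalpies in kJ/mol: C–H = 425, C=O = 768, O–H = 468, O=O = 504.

Bonds broken (reactants):
  C–H: 4 × 425 = 1700
  O=O: 2 × 504 = 1008
  Σ(broken) = 2708 kJ
Bonds formed (products):
  C=O: 2 × 768 = 1536
  O–H: 4 × 468 = 1872
  Σ(formed) = 3408 kJ
ΔH = Σ(broken) − Σ(formed) = 2708 − 3408 = −700 kJ

ΔH ≈ −700 kJ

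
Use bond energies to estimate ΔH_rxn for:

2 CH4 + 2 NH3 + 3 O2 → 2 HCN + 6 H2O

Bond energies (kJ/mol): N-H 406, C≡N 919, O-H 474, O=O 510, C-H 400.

Bonds broken (reactants):
  C-H: 8 × 400 = 3200
  N-H: 6 × 406 = 2436
  O=O: 3 × 510 = 1530
  Σ(broken) = 7166 kJ
Bonds formed (products):
  C≡N: 2 × 919 = 1838
  C-H: 2 × 400 = 800
  O-H: 12 × 474 = 5688
  Σ(formed) = 8326 kJ
ΔH = Σ(broken) − Σ(formed) = 7166 − 8326 = −1160 kJ

ΔH ≈ −1160 kJ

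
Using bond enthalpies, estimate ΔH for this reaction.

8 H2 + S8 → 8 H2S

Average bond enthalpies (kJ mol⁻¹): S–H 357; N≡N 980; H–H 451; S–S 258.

Bonds broken (reactants):
  H–H: 8 × 451 = 3608
  S–S: 8 × 258 = 2064
  Σ(broken) = 5672 kJ
Bonds formed (products):
  S–H: 16 × 357 = 5712
  Σ(formed) = 5712 kJ
ΔH = Σ(broken) − Σ(formed) = 5672 − 5712 = −40 kJ

ΔH ≈ −40 kJ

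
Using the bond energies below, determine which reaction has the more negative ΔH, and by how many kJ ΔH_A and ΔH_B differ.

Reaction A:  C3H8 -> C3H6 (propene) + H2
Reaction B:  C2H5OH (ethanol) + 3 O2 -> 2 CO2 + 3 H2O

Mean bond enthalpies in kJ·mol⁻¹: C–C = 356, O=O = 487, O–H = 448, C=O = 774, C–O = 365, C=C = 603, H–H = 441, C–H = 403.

Reaction B, by 1257 kJ

Reaction A:
  Bonds broken (reactants):
    C–C: 2 × 356 = 712
    C–H: 8 × 403 = 3224
    Σ(broken) = 3936 kJ
  Bonds formed (products):
    C–C: 1 × 356 = 356
    C–H: 6 × 403 = 2418
    C=C: 1 × 603 = 603
    H–H: 1 × 441 = 441
    Σ(formed) = 3818 kJ
  ΔH_A = 3936 − 3818 = +118 kJ
Reaction B:
  Bonds broken (reactants):
    C–C: 1 × 356 = 356
    C–H: 5 × 403 = 2015
    C–O: 1 × 365 = 365
    O–H: 1 × 448 = 448
    O=O: 3 × 487 = 1461
    Σ(broken) = 4645 kJ
  Bonds formed (products):
    C=O: 4 × 774 = 3096
    O–H: 6 × 448 = 2688
    Σ(formed) = 5784 kJ
  ΔH_B = 4645 − 5784 = −1139 kJ
ΔH_A − ΔH_B = +1257 kJ, so reaction B has the more negative ΔH; |ΔH_A − ΔH_B| = 1257 kJ.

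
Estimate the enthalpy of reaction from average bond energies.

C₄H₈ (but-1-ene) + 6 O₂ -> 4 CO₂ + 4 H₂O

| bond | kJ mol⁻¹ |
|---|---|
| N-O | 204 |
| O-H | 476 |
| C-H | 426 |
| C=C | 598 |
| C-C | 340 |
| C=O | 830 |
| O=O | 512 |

ΔH ≈ −2690 kJ

Bonds broken (reactants):
  C-C: 2 × 340 = 680
  C-H: 8 × 426 = 3408
  C=C: 1 × 598 = 598
  O=O: 6 × 512 = 3072
  Σ(broken) = 7758 kJ
Bonds formed (products):
  C=O: 8 × 830 = 6640
  O-H: 8 × 476 = 3808
  Σ(formed) = 10448 kJ
ΔH = Σ(broken) − Σ(formed) = 7758 − 10448 = −2690 kJ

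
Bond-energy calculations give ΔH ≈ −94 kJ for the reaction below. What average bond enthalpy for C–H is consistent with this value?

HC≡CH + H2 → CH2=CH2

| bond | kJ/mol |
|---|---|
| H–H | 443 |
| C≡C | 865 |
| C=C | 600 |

Let D be the C–H bond energy.
Σ(broken) = 1×865 + 2×D + 1×443 = 1308 + 2D
Σ(formed) = 4×D + 1×600 = 600 + 4D
ΔH = Σ(broken) − Σ(formed) = (1308 + 2D) − (600 + 4D) = +708 − 2D
Setting this equal to −94 kJ gives 2D = 802, so D = 401 kJ/mol.

D(C–H) ≈ 401 kJ/mol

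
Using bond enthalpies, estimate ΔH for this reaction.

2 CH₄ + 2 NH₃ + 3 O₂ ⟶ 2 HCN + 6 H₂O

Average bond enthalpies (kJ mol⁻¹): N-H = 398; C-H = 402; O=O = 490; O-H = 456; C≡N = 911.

ΔH ≈ −1024 kJ

Bonds broken (reactants):
  C-H: 8 × 402 = 3216
  N-H: 6 × 398 = 2388
  O=O: 3 × 490 = 1470
  Σ(broken) = 7074 kJ
Bonds formed (products):
  C≡N: 2 × 911 = 1822
  C-H: 2 × 402 = 804
  O-H: 12 × 456 = 5472
  Σ(formed) = 8098 kJ
ΔH = Σ(broken) − Σ(formed) = 7074 − 8098 = −1024 kJ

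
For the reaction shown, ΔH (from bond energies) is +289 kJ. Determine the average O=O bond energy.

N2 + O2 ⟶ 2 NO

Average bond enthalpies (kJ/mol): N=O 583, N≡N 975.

D(O=O) ≈ 480 kJ/mol

Let D be the O=O bond energy.
Σ(broken) = 1×975 + 1×D = 975 + D
Σ(formed) = 2×583 = 1166
ΔH = Σ(broken) − Σ(formed) = (975 + D) − (1166) = −191 + D
Setting this equal to +289 kJ gives D = 480 kJ/mol.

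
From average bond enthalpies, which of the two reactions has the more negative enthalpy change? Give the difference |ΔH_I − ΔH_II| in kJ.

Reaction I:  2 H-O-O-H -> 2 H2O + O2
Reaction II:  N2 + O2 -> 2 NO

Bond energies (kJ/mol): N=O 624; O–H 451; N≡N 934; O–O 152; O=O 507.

Reaction I, by 396 kJ

Reaction I:
  Bonds broken (reactants):
    O–H: 4 × 451 = 1804
    O–O: 2 × 152 = 304
    Σ(broken) = 2108 kJ
  Bonds formed (products):
    O–H: 4 × 451 = 1804
    O=O: 1 × 507 = 507
    Σ(formed) = 2311 kJ
  ΔH_I = 2108 − 2311 = −203 kJ
Reaction II:
  Bonds broken (reactants):
    N≡N: 1 × 934 = 934
    O=O: 1 × 507 = 507
    Σ(broken) = 1441 kJ
  Bonds formed (products):
    N=O: 2 × 624 = 1248
    Σ(formed) = 1248 kJ
  ΔH_II = 1441 − 1248 = +193 kJ
ΔH_I − ΔH_II = −396 kJ, so reaction I has the more negative ΔH; |ΔH_I − ΔH_II| = 396 kJ.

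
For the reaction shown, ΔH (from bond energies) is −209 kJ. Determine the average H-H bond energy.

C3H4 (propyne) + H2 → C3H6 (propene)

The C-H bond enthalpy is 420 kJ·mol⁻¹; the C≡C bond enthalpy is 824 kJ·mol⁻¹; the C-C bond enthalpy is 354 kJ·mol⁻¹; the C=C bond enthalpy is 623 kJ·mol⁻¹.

D(H-H) ≈ 430 kJ/mol

Let D be the H-H bond energy.
Σ(broken) = 1×824 + 1×354 + 4×420 + 1×D = 2858 + D
Σ(formed) = 1×354 + 6×420 + 1×623 = 3497
ΔH = Σ(broken) − Σ(formed) = (2858 + D) − (3497) = −639 + D
Setting this equal to −209 kJ gives D = 430 kJ/mol.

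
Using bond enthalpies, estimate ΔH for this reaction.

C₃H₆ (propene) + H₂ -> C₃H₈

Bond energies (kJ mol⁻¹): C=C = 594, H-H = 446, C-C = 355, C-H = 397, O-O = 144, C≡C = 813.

ΔH ≈ −109 kJ

Bonds broken (reactants):
  C-C: 1 × 355 = 355
  C-H: 6 × 397 = 2382
  C=C: 1 × 594 = 594
  H-H: 1 × 446 = 446
  Σ(broken) = 3777 kJ
Bonds formed (products):
  C-C: 2 × 355 = 710
  C-H: 8 × 397 = 3176
  Σ(formed) = 3886 kJ
ΔH = Σ(broken) − Σ(formed) = 3777 − 3886 = −109 kJ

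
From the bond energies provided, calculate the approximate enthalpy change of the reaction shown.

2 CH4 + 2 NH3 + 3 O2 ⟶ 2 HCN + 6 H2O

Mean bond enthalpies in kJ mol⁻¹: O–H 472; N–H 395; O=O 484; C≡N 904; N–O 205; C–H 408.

ΔH ≈ −1202 kJ

Bonds broken (reactants):
  C–H: 8 × 408 = 3264
  N–H: 6 × 395 = 2370
  O=O: 3 × 484 = 1452
  Σ(broken) = 7086 kJ
Bonds formed (products):
  C≡N: 2 × 904 = 1808
  C–H: 2 × 408 = 816
  O–H: 12 × 472 = 5664
  Σ(formed) = 8288 kJ
ΔH = Σ(broken) − Σ(formed) = 7086 − 8288 = −1202 kJ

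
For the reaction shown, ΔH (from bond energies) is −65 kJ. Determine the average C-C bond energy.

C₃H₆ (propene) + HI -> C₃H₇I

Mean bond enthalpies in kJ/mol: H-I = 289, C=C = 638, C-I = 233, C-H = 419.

D(C-C) ≈ 340 kJ/mol

Let D be the C-C bond energy.
Σ(broken) = 1×D + 6×419 + 1×638 + 1×289 = 3441 + D
Σ(formed) = 2×D + 7×419 + 1×233 = 3166 + 2D
ΔH = Σ(broken) − Σ(formed) = (3441 + D) − (3166 + 2D) = +275 − D
Setting this equal to −65 kJ gives D = 340 kJ/mol.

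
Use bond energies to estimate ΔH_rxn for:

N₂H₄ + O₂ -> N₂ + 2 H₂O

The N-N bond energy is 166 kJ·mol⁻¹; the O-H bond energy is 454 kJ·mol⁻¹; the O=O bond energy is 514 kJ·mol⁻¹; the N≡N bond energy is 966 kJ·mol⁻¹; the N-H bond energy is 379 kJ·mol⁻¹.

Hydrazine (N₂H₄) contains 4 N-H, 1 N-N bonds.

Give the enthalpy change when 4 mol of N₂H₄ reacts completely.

ΔH = −2344 kJ

Bonds broken (reactants):
  N-H: 4 × 379 = 1516
  N-N: 1 × 166 = 166
  O=O: 1 × 514 = 514
  Σ(broken) = 2196 kJ
Bonds formed (products):
  N≡N: 1 × 966 = 966
  O-H: 4 × 454 = 1816
  Σ(formed) = 2782 kJ
ΔH = Σ(broken) − Σ(formed) = 2196 − 2782 = −586 kJ
For 4× the reaction as written: 4 × (−586) = −2344 kJ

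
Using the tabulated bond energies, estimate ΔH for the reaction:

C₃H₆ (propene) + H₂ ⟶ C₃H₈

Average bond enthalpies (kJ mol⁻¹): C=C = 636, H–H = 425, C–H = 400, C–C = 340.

ΔH ≈ −79 kJ

Bonds broken (reactants):
  C–C: 1 × 340 = 340
  C–H: 6 × 400 = 2400
  C=C: 1 × 636 = 636
  H–H: 1 × 425 = 425
  Σ(broken) = 3801 kJ
Bonds formed (products):
  C–C: 2 × 340 = 680
  C–H: 8 × 400 = 3200
  Σ(formed) = 3880 kJ
ΔH = Σ(broken) − Σ(formed) = 3801 − 3880 = −79 kJ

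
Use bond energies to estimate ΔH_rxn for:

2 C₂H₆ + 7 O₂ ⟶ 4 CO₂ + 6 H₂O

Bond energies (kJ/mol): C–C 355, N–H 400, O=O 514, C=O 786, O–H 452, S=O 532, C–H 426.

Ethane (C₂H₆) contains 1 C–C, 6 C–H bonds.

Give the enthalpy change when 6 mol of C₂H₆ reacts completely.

ΔH = −6876 kJ

Bonds broken (reactants):
  C–C: 2 × 355 = 710
  C–H: 12 × 426 = 5112
  O=O: 7 × 514 = 3598
  Σ(broken) = 9420 kJ
Bonds formed (products):
  C=O: 8 × 786 = 6288
  O–H: 12 × 452 = 5424
  Σ(formed) = 11712 kJ
ΔH = Σ(broken) − Σ(formed) = 9420 − 11712 = −2292 kJ
For 3× the reaction as written: 3 × (−2292) = −6876 kJ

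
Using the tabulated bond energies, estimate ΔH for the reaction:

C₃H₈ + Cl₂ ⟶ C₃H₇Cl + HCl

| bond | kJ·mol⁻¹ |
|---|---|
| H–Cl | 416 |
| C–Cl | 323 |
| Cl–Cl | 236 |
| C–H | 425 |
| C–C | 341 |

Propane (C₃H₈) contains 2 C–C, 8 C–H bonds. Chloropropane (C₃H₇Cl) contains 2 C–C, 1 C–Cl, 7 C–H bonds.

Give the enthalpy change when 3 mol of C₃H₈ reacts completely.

Bonds broken (reactants):
  C–C: 2 × 341 = 682
  C–H: 8 × 425 = 3400
  Cl–Cl: 1 × 236 = 236
  Σ(broken) = 4318 kJ
Bonds formed (products):
  C–C: 2 × 341 = 682
  C–Cl: 1 × 323 = 323
  C–H: 7 × 425 = 2975
  H–Cl: 1 × 416 = 416
  Σ(formed) = 4396 kJ
ΔH = Σ(broken) − Σ(formed) = 4318 − 4396 = −78 kJ
For 3× the reaction as written: 3 × (−78) = −234 kJ

ΔH = −234 kJ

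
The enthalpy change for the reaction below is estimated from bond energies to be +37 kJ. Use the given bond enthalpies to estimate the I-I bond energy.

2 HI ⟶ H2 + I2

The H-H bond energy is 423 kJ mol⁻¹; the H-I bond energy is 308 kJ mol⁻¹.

D(I-I) ≈ 156 kJ/mol

Let D be the I-I bond energy.
Σ(broken) = 2×308 = 616
Σ(formed) = 1×423 + 1×D = 423 + D
ΔH = Σ(broken) − Σ(formed) = (616) − (423 + D) = +193 − D
Setting this equal to +37 kJ gives D = 156 kJ/mol.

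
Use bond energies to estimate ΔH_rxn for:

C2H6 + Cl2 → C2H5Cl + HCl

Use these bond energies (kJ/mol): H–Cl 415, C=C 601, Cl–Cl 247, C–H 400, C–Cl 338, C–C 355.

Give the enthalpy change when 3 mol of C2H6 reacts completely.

Bonds broken (reactants):
  C–C: 1 × 355 = 355
  C–H: 6 × 400 = 2400
  Cl–Cl: 1 × 247 = 247
  Σ(broken) = 3002 kJ
Bonds formed (products):
  C–C: 1 × 355 = 355
  C–Cl: 1 × 338 = 338
  C–H: 5 × 400 = 2000
  H–Cl: 1 × 415 = 415
  Σ(formed) = 3108 kJ
ΔH = Σ(broken) − Σ(formed) = 3002 − 3108 = −106 kJ
For 3× the reaction as written: 3 × (−106) = −318 kJ

ΔH = −318 kJ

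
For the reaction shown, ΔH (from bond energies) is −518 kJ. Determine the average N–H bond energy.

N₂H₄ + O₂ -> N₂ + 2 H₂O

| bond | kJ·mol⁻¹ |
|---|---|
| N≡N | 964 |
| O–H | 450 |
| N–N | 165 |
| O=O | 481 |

Let D be the N–H bond energy.
Σ(broken) = 4×D + 1×165 + 1×481 = 646 + 4D
Σ(formed) = 1×964 + 4×450 = 2764
ΔH = Σ(broken) − Σ(formed) = (646 + 4D) − (2764) = −2118 + 4D
Setting this equal to −518 kJ gives 4D = 1600, so D = 400 kJ/mol.

D(N–H) ≈ 400 kJ/mol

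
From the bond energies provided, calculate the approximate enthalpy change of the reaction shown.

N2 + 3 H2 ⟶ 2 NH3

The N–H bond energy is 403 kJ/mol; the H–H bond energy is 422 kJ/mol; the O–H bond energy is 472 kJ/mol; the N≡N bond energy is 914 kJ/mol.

ΔH ≈ −238 kJ

Bonds broken (reactants):
  H–H: 3 × 422 = 1266
  N≡N: 1 × 914 = 914
  Σ(broken) = 2180 kJ
Bonds formed (products):
  N–H: 6 × 403 = 2418
  Σ(formed) = 2418 kJ
ΔH = Σ(broken) − Σ(formed) = 2180 − 2418 = −238 kJ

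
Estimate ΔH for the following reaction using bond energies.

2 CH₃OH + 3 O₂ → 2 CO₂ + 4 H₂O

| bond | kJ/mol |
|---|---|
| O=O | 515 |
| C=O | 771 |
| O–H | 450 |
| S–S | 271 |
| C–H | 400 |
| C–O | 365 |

ΔH ≈ −1109 kJ

Bonds broken (reactants):
  C–H: 6 × 400 = 2400
  C–O: 2 × 365 = 730
  O–H: 2 × 450 = 900
  O=O: 3 × 515 = 1545
  Σ(broken) = 5575 kJ
Bonds formed (products):
  C=O: 4 × 771 = 3084
  O–H: 8 × 450 = 3600
  Σ(formed) = 6684 kJ
ΔH = Σ(broken) − Σ(formed) = 5575 − 6684 = −1109 kJ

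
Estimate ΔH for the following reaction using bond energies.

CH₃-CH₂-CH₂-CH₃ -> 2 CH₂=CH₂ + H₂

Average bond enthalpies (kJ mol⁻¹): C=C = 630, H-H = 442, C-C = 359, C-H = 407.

Bonds broken (reactants):
  C-C: 3 × 359 = 1077
  C-H: 10 × 407 = 4070
  Σ(broken) = 5147 kJ
Bonds formed (products):
  C-H: 8 × 407 = 3256
  C=C: 2 × 630 = 1260
  H-H: 1 × 442 = 442
  Σ(formed) = 4958 kJ
ΔH = Σ(broken) − Σ(formed) = 5147 − 4958 = +189 kJ

ΔH ≈ +189 kJ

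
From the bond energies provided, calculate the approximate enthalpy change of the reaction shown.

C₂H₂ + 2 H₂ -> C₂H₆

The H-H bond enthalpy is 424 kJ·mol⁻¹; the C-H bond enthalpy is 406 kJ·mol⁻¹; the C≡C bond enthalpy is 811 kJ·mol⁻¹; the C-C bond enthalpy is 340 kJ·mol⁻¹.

ΔH ≈ −305 kJ

Bonds broken (reactants):
  C≡C: 1 × 811 = 811
  C-H: 2 × 406 = 812
  H-H: 2 × 424 = 848
  Σ(broken) = 2471 kJ
Bonds formed (products):
  C-C: 1 × 340 = 340
  C-H: 6 × 406 = 2436
  Σ(formed) = 2776 kJ
ΔH = Σ(broken) − Σ(formed) = 2471 − 2776 = −305 kJ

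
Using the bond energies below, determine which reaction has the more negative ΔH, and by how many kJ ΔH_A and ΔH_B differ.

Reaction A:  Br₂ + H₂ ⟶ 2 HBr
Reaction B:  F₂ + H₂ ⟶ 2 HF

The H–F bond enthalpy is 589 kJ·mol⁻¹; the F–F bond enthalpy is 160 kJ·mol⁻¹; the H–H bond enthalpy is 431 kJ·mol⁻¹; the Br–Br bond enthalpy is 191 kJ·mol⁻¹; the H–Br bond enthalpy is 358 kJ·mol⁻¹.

Reaction B, by 493 kJ

Reaction A:
  Bonds broken (reactants):
    Br–Br: 1 × 191 = 191
    H–H: 1 × 431 = 431
    Σ(broken) = 622 kJ
  Bonds formed (products):
    H–Br: 2 × 358 = 716
    Σ(formed) = 716 kJ
  ΔH_A = 622 − 716 = −94 kJ
Reaction B:
  Bonds broken (reactants):
    F–F: 1 × 160 = 160
    H–H: 1 × 431 = 431
    Σ(broken) = 591 kJ
  Bonds formed (products):
    H–F: 2 × 589 = 1178
    Σ(formed) = 1178 kJ
  ΔH_B = 591 − 1178 = −587 kJ
ΔH_A − ΔH_B = +493 kJ, so reaction B has the more negative ΔH; |ΔH_A − ΔH_B| = 493 kJ.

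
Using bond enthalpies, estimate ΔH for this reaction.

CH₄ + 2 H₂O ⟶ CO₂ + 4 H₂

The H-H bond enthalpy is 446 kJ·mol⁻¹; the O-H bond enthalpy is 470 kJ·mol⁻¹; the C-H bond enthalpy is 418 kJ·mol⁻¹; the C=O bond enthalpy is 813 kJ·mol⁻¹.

ΔH ≈ +142 kJ

Bonds broken (reactants):
  C-H: 4 × 418 = 1672
  O-H: 4 × 470 = 1880
  Σ(broken) = 3552 kJ
Bonds formed (products):
  C=O: 2 × 813 = 1626
  H-H: 4 × 446 = 1784
  Σ(formed) = 3410 kJ
ΔH = Σ(broken) − Σ(formed) = 3552 − 3410 = +142 kJ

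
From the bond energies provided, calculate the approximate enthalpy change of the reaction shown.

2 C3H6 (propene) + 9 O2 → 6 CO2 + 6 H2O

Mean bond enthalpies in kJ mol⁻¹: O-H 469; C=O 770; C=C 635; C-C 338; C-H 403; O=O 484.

ΔH ≈ −3730 kJ

Bonds broken (reactants):
  C-C: 2 × 338 = 676
  C-H: 12 × 403 = 4836
  C=C: 2 × 635 = 1270
  O=O: 9 × 484 = 4356
  Σ(broken) = 11138 kJ
Bonds formed (products):
  C=O: 12 × 770 = 9240
  O-H: 12 × 469 = 5628
  Σ(formed) = 14868 kJ
ΔH = Σ(broken) − Σ(formed) = 11138 − 14868 = −3730 kJ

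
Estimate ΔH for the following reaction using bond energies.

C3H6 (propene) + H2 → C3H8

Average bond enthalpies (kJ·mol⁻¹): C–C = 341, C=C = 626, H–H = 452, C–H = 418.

Bonds broken (reactants):
  C–C: 1 × 341 = 341
  C–H: 6 × 418 = 2508
  C=C: 1 × 626 = 626
  H–H: 1 × 452 = 452
  Σ(broken) = 3927 kJ
Bonds formed (products):
  C–C: 2 × 341 = 682
  C–H: 8 × 418 = 3344
  Σ(formed) = 4026 kJ
ΔH = Σ(broken) − Σ(formed) = 3927 − 4026 = −99 kJ

ΔH ≈ −99 kJ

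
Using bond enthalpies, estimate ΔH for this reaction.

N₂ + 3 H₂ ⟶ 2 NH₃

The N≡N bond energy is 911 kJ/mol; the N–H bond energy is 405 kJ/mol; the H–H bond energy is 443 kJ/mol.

ΔH ≈ −190 kJ

Bonds broken (reactants):
  H–H: 3 × 443 = 1329
  N≡N: 1 × 911 = 911
  Σ(broken) = 2240 kJ
Bonds formed (products):
  N–H: 6 × 405 = 2430
  Σ(formed) = 2430 kJ
ΔH = Σ(broken) − Σ(formed) = 2240 − 2430 = −190 kJ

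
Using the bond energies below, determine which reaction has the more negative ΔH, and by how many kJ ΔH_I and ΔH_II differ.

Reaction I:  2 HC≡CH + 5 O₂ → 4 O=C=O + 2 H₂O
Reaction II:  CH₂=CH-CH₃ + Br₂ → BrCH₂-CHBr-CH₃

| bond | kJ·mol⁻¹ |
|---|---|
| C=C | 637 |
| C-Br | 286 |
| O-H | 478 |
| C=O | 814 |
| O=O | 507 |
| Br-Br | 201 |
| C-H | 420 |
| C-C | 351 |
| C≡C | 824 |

Reaction I:
  Bonds broken (reactants):
    C≡C: 2 × 824 = 1648
    C-H: 4 × 420 = 1680
    O=O: 5 × 507 = 2535
    Σ(broken) = 5863 kJ
  Bonds formed (products):
    C=O: 8 × 814 = 6512
    O-H: 4 × 478 = 1912
    Σ(formed) = 8424 kJ
  ΔH_I = 5863 − 8424 = −2561 kJ
Reaction II:
  Bonds broken (reactants):
    Br-Br: 1 × 201 = 201
    C-C: 1 × 351 = 351
    C-H: 6 × 420 = 2520
    C=C: 1 × 637 = 637
    Σ(broken) = 3709 kJ
  Bonds formed (products):
    C-Br: 2 × 286 = 572
    C-C: 2 × 351 = 702
    C-H: 6 × 420 = 2520
    Σ(formed) = 3794 kJ
  ΔH_II = 3709 − 3794 = −85 kJ
ΔH_I − ΔH_II = −2476 kJ, so reaction I has the more negative ΔH; |ΔH_I − ΔH_II| = 2476 kJ.

Reaction I, by 2476 kJ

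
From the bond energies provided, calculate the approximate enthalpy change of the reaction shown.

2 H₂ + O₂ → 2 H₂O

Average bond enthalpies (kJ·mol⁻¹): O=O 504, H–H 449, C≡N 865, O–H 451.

ΔH ≈ −402 kJ

Bonds broken (reactants):
  H–H: 2 × 449 = 898
  O=O: 1 × 504 = 504
  Σ(broken) = 1402 kJ
Bonds formed (products):
  O–H: 4 × 451 = 1804
  Σ(formed) = 1804 kJ
ΔH = Σ(broken) − Σ(formed) = 1402 − 1804 = −402 kJ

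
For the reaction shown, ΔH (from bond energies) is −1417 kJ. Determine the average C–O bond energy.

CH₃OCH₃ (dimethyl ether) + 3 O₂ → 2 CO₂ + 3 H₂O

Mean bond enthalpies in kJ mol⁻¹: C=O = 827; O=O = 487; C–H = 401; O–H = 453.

D(C–O) ≈ 371 kJ/mol

Let D be the C–O bond energy.
Σ(broken) = 6×401 + 2×D + 3×487 = 3867 + 2D
Σ(formed) = 4×827 + 6×453 = 6026
ΔH = Σ(broken) − Σ(formed) = (3867 + 2D) − (6026) = −2159 + 2D
Setting this equal to −1417 kJ gives 2D = 742, so D = 371 kJ/mol.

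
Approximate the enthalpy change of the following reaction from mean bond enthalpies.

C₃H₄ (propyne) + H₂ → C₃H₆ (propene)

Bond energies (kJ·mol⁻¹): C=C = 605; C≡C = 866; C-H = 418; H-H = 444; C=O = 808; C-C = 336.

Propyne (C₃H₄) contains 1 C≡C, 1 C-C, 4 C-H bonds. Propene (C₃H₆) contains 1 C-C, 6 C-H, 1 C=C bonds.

ΔH ≈ −131 kJ

Bonds broken (reactants):
  C≡C: 1 × 866 = 866
  C-C: 1 × 336 = 336
  C-H: 4 × 418 = 1672
  H-H: 1 × 444 = 444
  Σ(broken) = 3318 kJ
Bonds formed (products):
  C-C: 1 × 336 = 336
  C-H: 6 × 418 = 2508
  C=C: 1 × 605 = 605
  Σ(formed) = 3449 kJ
ΔH = Σ(broken) − Σ(formed) = 3318 − 3449 = −131 kJ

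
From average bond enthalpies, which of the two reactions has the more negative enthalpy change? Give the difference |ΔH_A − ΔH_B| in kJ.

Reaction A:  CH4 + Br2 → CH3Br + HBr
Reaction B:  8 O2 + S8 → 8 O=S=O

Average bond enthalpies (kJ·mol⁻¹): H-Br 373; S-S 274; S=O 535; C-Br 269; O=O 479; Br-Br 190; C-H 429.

Reaction B, by 2513 kJ

Reaction A:
  Bonds broken (reactants):
    Br-Br: 1 × 190 = 190
    C-H: 4 × 429 = 1716
    Σ(broken) = 1906 kJ
  Bonds formed (products):
    C-Br: 1 × 269 = 269
    C-H: 3 × 429 = 1287
    H-Br: 1 × 373 = 373
    Σ(formed) = 1929 kJ
  ΔH_A = 1906 − 1929 = −23 kJ
Reaction B:
  Bonds broken (reactants):
    O=O: 8 × 479 = 3832
    S-S: 8 × 274 = 2192
    Σ(broken) = 6024 kJ
  Bonds formed (products):
    S=O: 16 × 535 = 8560
    Σ(formed) = 8560 kJ
  ΔH_B = 6024 − 8560 = −2536 kJ
ΔH_A − ΔH_B = +2513 kJ, so reaction B has the more negative ΔH; |ΔH_A − ΔH_B| = 2513 kJ.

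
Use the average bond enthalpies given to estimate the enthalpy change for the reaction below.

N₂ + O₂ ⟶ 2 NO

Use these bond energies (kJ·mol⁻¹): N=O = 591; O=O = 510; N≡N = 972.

ΔH ≈ +300 kJ

Bonds broken (reactants):
  N≡N: 1 × 972 = 972
  O=O: 1 × 510 = 510
  Σ(broken) = 1482 kJ
Bonds formed (products):
  N=O: 2 × 591 = 1182
  Σ(formed) = 1182 kJ
ΔH = Σ(broken) − Σ(formed) = 1482 − 1182 = +300 kJ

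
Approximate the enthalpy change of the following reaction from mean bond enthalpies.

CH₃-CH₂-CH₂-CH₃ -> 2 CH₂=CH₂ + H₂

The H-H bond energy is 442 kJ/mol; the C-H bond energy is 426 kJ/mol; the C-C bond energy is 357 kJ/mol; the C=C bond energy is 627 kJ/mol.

ΔH ≈ +227 kJ

Bonds broken (reactants):
  C-C: 3 × 357 = 1071
  C-H: 10 × 426 = 4260
  Σ(broken) = 5331 kJ
Bonds formed (products):
  C-H: 8 × 426 = 3408
  C=C: 2 × 627 = 1254
  H-H: 1 × 442 = 442
  Σ(formed) = 5104 kJ
ΔH = Σ(broken) − Σ(formed) = 5331 − 5104 = +227 kJ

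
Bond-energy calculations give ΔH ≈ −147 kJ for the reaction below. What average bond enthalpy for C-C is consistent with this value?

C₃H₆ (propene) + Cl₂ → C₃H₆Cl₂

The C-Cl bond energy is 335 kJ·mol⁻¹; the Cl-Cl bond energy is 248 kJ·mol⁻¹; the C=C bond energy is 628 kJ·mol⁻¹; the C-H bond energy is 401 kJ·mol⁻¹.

D(C-C) ≈ 353 kJ/mol

Let D be the C-C bond energy.
Σ(broken) = 1×D + 6×401 + 1×628 + 1×248 = 3282 + D
Σ(formed) = 2×D + 2×335 + 6×401 = 3076 + 2D
ΔH = Σ(broken) − Σ(formed) = (3282 + D) − (3076 + 2D) = +206 − D
Setting this equal to −147 kJ gives D = 353 kJ/mol.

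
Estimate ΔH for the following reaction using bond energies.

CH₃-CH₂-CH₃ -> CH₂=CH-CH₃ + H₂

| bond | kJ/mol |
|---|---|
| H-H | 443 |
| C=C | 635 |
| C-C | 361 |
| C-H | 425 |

Bonds broken (reactants):
  C-C: 2 × 361 = 722
  C-H: 8 × 425 = 3400
  Σ(broken) = 4122 kJ
Bonds formed (products):
  C-C: 1 × 361 = 361
  C-H: 6 × 425 = 2550
  C=C: 1 × 635 = 635
  H-H: 1 × 443 = 443
  Σ(formed) = 3989 kJ
ΔH = Σ(broken) − Σ(formed) = 4122 − 3989 = +133 kJ

ΔH ≈ +133 kJ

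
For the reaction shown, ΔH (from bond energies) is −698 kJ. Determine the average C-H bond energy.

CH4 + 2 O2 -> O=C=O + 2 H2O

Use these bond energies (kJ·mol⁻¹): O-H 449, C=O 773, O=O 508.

D(C-H) ≈ 407 kJ/mol

Let D be the C-H bond energy.
Σ(broken) = 4×D + 2×508 = 1016 + 4D
Σ(formed) = 2×773 + 4×449 = 3342
ΔH = Σ(broken) − Σ(formed) = (1016 + 4D) − (3342) = −2326 + 4D
Setting this equal to −698 kJ gives 4D = 1628, so D = 407 kJ/mol.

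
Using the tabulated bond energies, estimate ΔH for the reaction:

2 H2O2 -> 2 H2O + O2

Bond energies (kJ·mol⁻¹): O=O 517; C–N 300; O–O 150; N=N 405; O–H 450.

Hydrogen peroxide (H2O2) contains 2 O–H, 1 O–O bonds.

ΔH ≈ −217 kJ

Bonds broken (reactants):
  O–H: 4 × 450 = 1800
  O–O: 2 × 150 = 300
  Σ(broken) = 2100 kJ
Bonds formed (products):
  O–H: 4 × 450 = 1800
  O=O: 1 × 517 = 517
  Σ(formed) = 2317 kJ
ΔH = Σ(broken) − Σ(formed) = 2100 − 2317 = −217 kJ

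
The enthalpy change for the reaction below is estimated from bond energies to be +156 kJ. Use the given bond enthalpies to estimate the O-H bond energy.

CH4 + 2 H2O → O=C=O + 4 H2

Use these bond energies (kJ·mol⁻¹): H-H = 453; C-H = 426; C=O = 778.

D(O-H) ≈ 455 kJ/mol

Let D be the O-H bond energy.
Σ(broken) = 4×426 + 4×D = 1704 + 4D
Σ(formed) = 2×778 + 4×453 = 3368
ΔH = Σ(broken) − Σ(formed) = (1704 + 4D) − (3368) = −1664 + 4D
Setting this equal to +156 kJ gives 4D = 1820, so D = 455 kJ/mol.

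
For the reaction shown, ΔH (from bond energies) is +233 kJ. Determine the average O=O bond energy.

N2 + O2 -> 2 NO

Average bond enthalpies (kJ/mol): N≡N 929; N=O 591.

Let D be the O=O bond energy.
Σ(broken) = 1×929 + 1×D = 929 + D
Σ(formed) = 2×591 = 1182
ΔH = Σ(broken) − Σ(formed) = (929 + D) − (1182) = −253 + D
Setting this equal to +233 kJ gives D = 486 kJ/mol.

D(O=O) ≈ 486 kJ/mol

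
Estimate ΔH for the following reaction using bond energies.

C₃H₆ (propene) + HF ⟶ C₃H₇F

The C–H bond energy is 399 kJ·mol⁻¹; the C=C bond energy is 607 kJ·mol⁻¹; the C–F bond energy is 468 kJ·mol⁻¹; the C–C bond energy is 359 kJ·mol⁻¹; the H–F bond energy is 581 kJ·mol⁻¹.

Bonds broken (reactants):
  C–C: 1 × 359 = 359
  C–H: 6 × 399 = 2394
  C=C: 1 × 607 = 607
  H–F: 1 × 581 = 581
  Σ(broken) = 3941 kJ
Bonds formed (products):
  C–C: 2 × 359 = 718
  C–F: 1 × 468 = 468
  C–H: 7 × 399 = 2793
  Σ(formed) = 3979 kJ
ΔH = Σ(broken) − Σ(formed) = 3941 − 3979 = −38 kJ

ΔH ≈ −38 kJ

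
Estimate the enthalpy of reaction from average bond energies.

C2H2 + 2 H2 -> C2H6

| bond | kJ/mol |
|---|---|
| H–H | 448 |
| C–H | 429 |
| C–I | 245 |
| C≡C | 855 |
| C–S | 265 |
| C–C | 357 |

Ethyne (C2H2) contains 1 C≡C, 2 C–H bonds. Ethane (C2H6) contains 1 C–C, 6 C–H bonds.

ΔH ≈ −322 kJ

Bonds broken (reactants):
  C≡C: 1 × 855 = 855
  C–H: 2 × 429 = 858
  H–H: 2 × 448 = 896
  Σ(broken) = 2609 kJ
Bonds formed (products):
  C–C: 1 × 357 = 357
  C–H: 6 × 429 = 2574
  Σ(formed) = 2931 kJ
ΔH = Σ(broken) − Σ(formed) = 2609 − 2931 = −322 kJ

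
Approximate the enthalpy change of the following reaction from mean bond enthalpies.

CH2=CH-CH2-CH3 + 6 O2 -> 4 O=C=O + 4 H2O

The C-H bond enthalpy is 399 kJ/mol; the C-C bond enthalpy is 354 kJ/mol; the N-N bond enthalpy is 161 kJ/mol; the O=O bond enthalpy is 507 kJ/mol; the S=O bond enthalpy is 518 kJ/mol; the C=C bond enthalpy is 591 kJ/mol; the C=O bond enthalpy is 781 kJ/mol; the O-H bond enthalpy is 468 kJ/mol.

Bonds broken (reactants):
  C-C: 2 × 354 = 708
  C-H: 8 × 399 = 3192
  C=C: 1 × 591 = 591
  O=O: 6 × 507 = 3042
  Σ(broken) = 7533 kJ
Bonds formed (products):
  C=O: 8 × 781 = 6248
  O-H: 8 × 468 = 3744
  Σ(formed) = 9992 kJ
ΔH = Σ(broken) − Σ(formed) = 7533 − 9992 = −2459 kJ

ΔH ≈ −2459 kJ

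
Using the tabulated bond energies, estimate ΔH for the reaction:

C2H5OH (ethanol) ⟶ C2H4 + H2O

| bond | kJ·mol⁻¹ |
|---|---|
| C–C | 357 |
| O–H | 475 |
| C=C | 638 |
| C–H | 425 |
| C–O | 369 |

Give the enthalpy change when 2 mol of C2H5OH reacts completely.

Bonds broken (reactants):
  C–C: 1 × 357 = 357
  C–H: 5 × 425 = 2125
  C–O: 1 × 369 = 369
  O–H: 1 × 475 = 475
  Σ(broken) = 3326 kJ
Bonds formed (products):
  C–H: 4 × 425 = 1700
  C=C: 1 × 638 = 638
  O–H: 2 × 475 = 950
  Σ(formed) = 3288 kJ
ΔH = Σ(broken) − Σ(formed) = 3326 − 3288 = +38 kJ
For 2× the reaction as written: 2 × (+38) = +76 kJ

ΔH = +76 kJ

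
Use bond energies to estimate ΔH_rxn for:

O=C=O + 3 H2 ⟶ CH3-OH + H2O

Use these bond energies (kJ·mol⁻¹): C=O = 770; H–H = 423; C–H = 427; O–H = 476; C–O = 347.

Bonds broken (reactants):
  C=O: 2 × 770 = 1540
  H–H: 3 × 423 = 1269
  Σ(broken) = 2809 kJ
Bonds formed (products):
  C–H: 3 × 427 = 1281
  C–O: 1 × 347 = 347
  O–H: 3 × 476 = 1428
  Σ(formed) = 3056 kJ
ΔH = Σ(broken) − Σ(formed) = 2809 − 3056 = −247 kJ

ΔH ≈ −247 kJ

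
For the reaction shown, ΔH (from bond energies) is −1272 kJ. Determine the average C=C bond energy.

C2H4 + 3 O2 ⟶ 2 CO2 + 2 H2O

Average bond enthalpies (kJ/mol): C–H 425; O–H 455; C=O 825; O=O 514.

Let D be the C=C bond energy.
Σ(broken) = 4×425 + 1×D + 3×514 = 3242 + D
Σ(formed) = 4×825 + 4×455 = 5120
ΔH = Σ(broken) − Σ(formed) = (3242 + D) − (5120) = −1878 + D
Setting this equal to −1272 kJ gives D = 606 kJ/mol.

D(C=C) ≈ 606 kJ/mol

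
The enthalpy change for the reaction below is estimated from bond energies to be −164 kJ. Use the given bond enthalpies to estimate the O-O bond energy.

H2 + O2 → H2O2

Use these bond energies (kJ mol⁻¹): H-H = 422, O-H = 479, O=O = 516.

D(O-O) ≈ 144 kJ/mol

Let D be the O-O bond energy.
Σ(broken) = 1×422 + 1×516 = 938
Σ(formed) = 2×479 + 1×D = 958 + D
ΔH = Σ(broken) − Σ(formed) = (938) − (958 + D) = −20 − D
Setting this equal to −164 kJ gives D = 144 kJ/mol.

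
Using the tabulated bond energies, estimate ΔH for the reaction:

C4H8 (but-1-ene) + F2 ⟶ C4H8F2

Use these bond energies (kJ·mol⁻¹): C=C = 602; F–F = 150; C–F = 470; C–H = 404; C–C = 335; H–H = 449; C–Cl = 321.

Bonds broken (reactants):
  C–C: 2 × 335 = 670
  C–H: 8 × 404 = 3232
  C=C: 1 × 602 = 602
  F–F: 1 × 150 = 150
  Σ(broken) = 4654 kJ
Bonds formed (products):
  C–C: 3 × 335 = 1005
  C–F: 2 × 470 = 940
  C–H: 8 × 404 = 3232
  Σ(formed) = 5177 kJ
ΔH = Σ(broken) − Σ(formed) = 4654 − 5177 = −523 kJ

ΔH ≈ −523 kJ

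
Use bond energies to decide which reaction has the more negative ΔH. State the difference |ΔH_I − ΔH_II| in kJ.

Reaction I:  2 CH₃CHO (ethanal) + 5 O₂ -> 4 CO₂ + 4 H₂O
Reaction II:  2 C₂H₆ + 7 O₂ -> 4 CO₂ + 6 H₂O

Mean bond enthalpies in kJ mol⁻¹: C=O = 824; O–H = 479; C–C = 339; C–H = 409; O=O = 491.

Reaction I:
  Bonds broken (reactants):
    C–C: 2 × 339 = 678
    C–H: 8 × 409 = 3272
    C=O: 2 × 824 = 1648
    O=O: 5 × 491 = 2455
    Σ(broken) = 8053 kJ
  Bonds formed (products):
    C=O: 8 × 824 = 6592
    O–H: 8 × 479 = 3832
    Σ(formed) = 10424 kJ
  ΔH_I = 8053 − 10424 = −2371 kJ
Reaction II:
  Bonds broken (reactants):
    C–C: 2 × 339 = 678
    C–H: 12 × 409 = 4908
    O=O: 7 × 491 = 3437
    Σ(broken) = 9023 kJ
  Bonds formed (products):
    C=O: 8 × 824 = 6592
    O–H: 12 × 479 = 5748
    Σ(formed) = 12340 kJ
  ΔH_II = 9023 − 12340 = −3317 kJ
ΔH_I − ΔH_II = +946 kJ, so reaction II has the more negative ΔH; |ΔH_I − ΔH_II| = 946 kJ.

Reaction II, by 946 kJ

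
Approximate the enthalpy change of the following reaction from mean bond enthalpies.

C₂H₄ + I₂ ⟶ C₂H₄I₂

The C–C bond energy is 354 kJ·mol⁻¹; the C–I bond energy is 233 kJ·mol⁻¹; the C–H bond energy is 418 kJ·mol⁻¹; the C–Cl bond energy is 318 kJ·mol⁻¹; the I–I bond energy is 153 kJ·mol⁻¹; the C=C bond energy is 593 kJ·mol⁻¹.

ΔH ≈ −74 kJ

Bonds broken (reactants):
  C–H: 4 × 418 = 1672
  C=C: 1 × 593 = 593
  I–I: 1 × 153 = 153
  Σ(broken) = 2418 kJ
Bonds formed (products):
  C–C: 1 × 354 = 354
  C–H: 4 × 418 = 1672
  C–I: 2 × 233 = 466
  Σ(formed) = 2492 kJ
ΔH = Σ(broken) − Σ(formed) = 2418 − 2492 = −74 kJ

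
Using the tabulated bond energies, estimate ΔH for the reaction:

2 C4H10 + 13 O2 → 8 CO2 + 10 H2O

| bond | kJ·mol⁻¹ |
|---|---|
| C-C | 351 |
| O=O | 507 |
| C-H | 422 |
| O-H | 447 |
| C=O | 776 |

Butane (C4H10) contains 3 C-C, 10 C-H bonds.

Bonds broken (reactants):
  C-C: 6 × 351 = 2106
  C-H: 20 × 422 = 8440
  O=O: 13 × 507 = 6591
  Σ(broken) = 17137 kJ
Bonds formed (products):
  C=O: 16 × 776 = 12416
  O-H: 20 × 447 = 8940
  Σ(formed) = 21356 kJ
ΔH = Σ(broken) − Σ(formed) = 17137 − 21356 = −4219 kJ

ΔH ≈ −4219 kJ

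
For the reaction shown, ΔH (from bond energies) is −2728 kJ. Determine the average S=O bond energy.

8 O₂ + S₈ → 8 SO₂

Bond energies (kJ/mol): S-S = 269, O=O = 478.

D(S=O) ≈ 544 kJ/mol

Let D be the S=O bond energy.
Σ(broken) = 8×478 + 8×269 = 5976
Σ(formed) = 16×D = 16D
ΔH = Σ(broken) − Σ(formed) = (5976) − (16D) = +5976 − 16D
Setting this equal to −2728 kJ gives 16D = 8704, so D = 544 kJ/mol.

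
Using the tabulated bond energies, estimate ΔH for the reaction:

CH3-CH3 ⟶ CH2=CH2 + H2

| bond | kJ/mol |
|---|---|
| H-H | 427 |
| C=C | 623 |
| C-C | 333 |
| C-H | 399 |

ΔH ≈ +81 kJ

Bonds broken (reactants):
  C-C: 1 × 333 = 333
  C-H: 6 × 399 = 2394
  Σ(broken) = 2727 kJ
Bonds formed (products):
  C-H: 4 × 399 = 1596
  C=C: 1 × 623 = 623
  H-H: 1 × 427 = 427
  Σ(formed) = 2646 kJ
ΔH = Σ(broken) − Σ(formed) = 2727 − 2646 = +81 kJ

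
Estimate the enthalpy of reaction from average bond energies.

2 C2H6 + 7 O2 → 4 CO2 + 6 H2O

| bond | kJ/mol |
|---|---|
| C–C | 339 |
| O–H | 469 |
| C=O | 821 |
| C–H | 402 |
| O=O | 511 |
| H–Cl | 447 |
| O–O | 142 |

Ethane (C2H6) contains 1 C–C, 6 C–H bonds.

ΔH ≈ −3117 kJ

Bonds broken (reactants):
  C–C: 2 × 339 = 678
  C–H: 12 × 402 = 4824
  O=O: 7 × 511 = 3577
  Σ(broken) = 9079 kJ
Bonds formed (products):
  C=O: 8 × 821 = 6568
  O–H: 12 × 469 = 5628
  Σ(formed) = 12196 kJ
ΔH = Σ(broken) − Σ(formed) = 9079 − 12196 = −3117 kJ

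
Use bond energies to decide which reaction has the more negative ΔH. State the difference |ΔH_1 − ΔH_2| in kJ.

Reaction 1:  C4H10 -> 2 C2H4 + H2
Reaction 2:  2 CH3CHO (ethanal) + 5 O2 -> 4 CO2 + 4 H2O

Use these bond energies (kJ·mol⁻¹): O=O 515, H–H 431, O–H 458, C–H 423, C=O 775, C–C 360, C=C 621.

Reaction 1:
  Bonds broken (reactants):
    C–C: 3 × 360 = 1080
    C–H: 10 × 423 = 4230
    Σ(broken) = 5310 kJ
  Bonds formed (products):
    C–H: 8 × 423 = 3384
    C=C: 2 × 621 = 1242
    H–H: 1 × 431 = 431
    Σ(formed) = 5057 kJ
  ΔH_1 = 5310 − 5057 = +253 kJ
Reaction 2:
  Bonds broken (reactants):
    C–C: 2 × 360 = 720
    C–H: 8 × 423 = 3384
    C=O: 2 × 775 = 1550
    O=O: 5 × 515 = 2575
    Σ(broken) = 8229 kJ
  Bonds formed (products):
    C=O: 8 × 775 = 6200
    O–H: 8 × 458 = 3664
    Σ(formed) = 9864 kJ
  ΔH_2 = 8229 − 9864 = −1635 kJ
ΔH_1 − ΔH_2 = +1888 kJ, so reaction 2 has the more negative ΔH; |ΔH_1 − ΔH_2| = 1888 kJ.

Reaction 2, by 1888 kJ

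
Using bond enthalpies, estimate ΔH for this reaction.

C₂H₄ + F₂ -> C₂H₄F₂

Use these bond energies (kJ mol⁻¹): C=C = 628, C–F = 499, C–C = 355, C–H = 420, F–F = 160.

Bonds broken (reactants):
  C–H: 4 × 420 = 1680
  C=C: 1 × 628 = 628
  F–F: 1 × 160 = 160
  Σ(broken) = 2468 kJ
Bonds formed (products):
  C–C: 1 × 355 = 355
  C–F: 2 × 499 = 998
  C–H: 4 × 420 = 1680
  Σ(formed) = 3033 kJ
ΔH = Σ(broken) − Σ(formed) = 2468 − 3033 = −565 kJ

ΔH ≈ −565 kJ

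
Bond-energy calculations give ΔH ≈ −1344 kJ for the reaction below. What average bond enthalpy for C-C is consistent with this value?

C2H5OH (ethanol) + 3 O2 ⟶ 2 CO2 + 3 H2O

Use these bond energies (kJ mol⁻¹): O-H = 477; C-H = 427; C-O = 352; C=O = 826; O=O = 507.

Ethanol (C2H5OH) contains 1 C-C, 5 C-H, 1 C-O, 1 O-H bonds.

Let D be the C-C bond energy.
Σ(broken) = 1×D + 5×427 + 1×352 + 1×477 + 3×507 = 4485 + D
Σ(formed) = 4×826 + 6×477 = 6166
ΔH = Σ(broken) − Σ(formed) = (4485 + D) − (6166) = −1681 + D
Setting this equal to −1344 kJ gives D = 337 kJ/mol.

D(C-C) ≈ 337 kJ/mol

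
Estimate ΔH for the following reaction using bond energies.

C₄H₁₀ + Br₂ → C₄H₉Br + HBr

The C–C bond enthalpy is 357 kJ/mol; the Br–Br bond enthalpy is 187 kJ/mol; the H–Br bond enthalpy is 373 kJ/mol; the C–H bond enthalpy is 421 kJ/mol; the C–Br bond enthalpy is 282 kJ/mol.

Bonds broken (reactants):
  Br–Br: 1 × 187 = 187
  C–C: 3 × 357 = 1071
  C–H: 10 × 421 = 4210
  Σ(broken) = 5468 kJ
Bonds formed (products):
  C–Br: 1 × 282 = 282
  C–C: 3 × 357 = 1071
  C–H: 9 × 421 = 3789
  H–Br: 1 × 373 = 373
  Σ(formed) = 5515 kJ
ΔH = Σ(broken) − Σ(formed) = 5468 − 5515 = −47 kJ

ΔH ≈ −47 kJ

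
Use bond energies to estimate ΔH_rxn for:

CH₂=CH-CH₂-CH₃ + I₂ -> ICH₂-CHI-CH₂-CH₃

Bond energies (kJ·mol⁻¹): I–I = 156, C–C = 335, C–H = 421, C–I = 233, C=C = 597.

Bonds broken (reactants):
  C–C: 2 × 335 = 670
  C–H: 8 × 421 = 3368
  C=C: 1 × 597 = 597
  I–I: 1 × 156 = 156
  Σ(broken) = 4791 kJ
Bonds formed (products):
  C–C: 3 × 335 = 1005
  C–H: 8 × 421 = 3368
  C–I: 2 × 233 = 466
  Σ(formed) = 4839 kJ
ΔH = Σ(broken) − Σ(formed) = 4791 − 4839 = −48 kJ

ΔH ≈ −48 kJ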